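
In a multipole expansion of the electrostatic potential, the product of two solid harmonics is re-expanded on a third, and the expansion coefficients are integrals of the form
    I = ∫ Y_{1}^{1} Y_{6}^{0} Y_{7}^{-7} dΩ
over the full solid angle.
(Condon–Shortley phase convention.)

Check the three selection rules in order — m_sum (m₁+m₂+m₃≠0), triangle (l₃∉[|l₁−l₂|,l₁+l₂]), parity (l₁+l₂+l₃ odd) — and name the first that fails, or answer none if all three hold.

m_sum

m₁+m₂+m₃ = 1 + 0 − 7 = -6  ✗
triangle: |1−6|=5 ≤ l₃=7 ≤ 1+6=7
parity: l₁+l₂+l₃ = 14 is even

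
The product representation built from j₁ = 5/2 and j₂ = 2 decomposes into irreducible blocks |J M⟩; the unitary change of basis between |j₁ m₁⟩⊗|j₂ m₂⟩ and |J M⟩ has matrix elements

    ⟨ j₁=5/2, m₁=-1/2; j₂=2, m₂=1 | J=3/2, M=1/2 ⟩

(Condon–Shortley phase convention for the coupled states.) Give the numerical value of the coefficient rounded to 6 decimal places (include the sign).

triangle: 3!·2!·1!/7! = 12/5040
(j±m)!: 2!·3!·3!·1!·2!·1! = 144
prefactor² = (2J+1)·Δ·N² = 48/35
  k=2: +1/(2!·1!·1!·1!·1!·0!) = 1/2
  k=3: −1/(3!·0!·0!·0!·2!·1!) = -1/12
Σ = 5/12  ⇒  CG² = 48/35·(5/12)² = 5/21
CG = +√(5/21) = +0.487950

+√(5/21) ≈ +0.487950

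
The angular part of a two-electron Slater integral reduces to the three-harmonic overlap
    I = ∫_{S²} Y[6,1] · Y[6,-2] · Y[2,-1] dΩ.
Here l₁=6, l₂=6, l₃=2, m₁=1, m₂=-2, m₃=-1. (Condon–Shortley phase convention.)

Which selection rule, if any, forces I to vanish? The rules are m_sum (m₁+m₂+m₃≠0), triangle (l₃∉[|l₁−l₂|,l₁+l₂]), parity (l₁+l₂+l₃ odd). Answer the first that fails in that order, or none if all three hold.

m₁+m₂+m₃ = 1 − 2 − 1 = -2  ✗
triangle: |6−6|=0 ≤ l₃=2 ≤ 6+6=12
parity: l₁+l₂+l₃ = 14 is even

m_sum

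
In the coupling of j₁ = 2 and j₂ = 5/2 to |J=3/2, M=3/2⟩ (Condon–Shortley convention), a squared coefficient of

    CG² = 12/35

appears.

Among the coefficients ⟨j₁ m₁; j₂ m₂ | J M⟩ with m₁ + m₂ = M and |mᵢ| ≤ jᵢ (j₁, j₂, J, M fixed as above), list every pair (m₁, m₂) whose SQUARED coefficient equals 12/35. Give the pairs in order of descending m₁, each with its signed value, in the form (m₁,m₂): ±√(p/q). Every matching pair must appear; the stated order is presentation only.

Admissible pairs with m₁+m₂ = M = 3/2: (-1,5/2), (0,3/2), (1,1/2), (2,-1/2)
  (m₁,m₂)=(2,-1/2): CG² = 4/35, CG = +√(4/35)
  (m₁,m₂)=(1,1/2): CG² = 9/35, CG = −√(9/35)
  (m₁,m₂)=(0,3/2): CG² = 12/35, CG = +√(12/35)   ← matches the target
  (m₁,m₂)=(-1,5/2): CG² = 2/7, CG = −√(2/7)
Pairs with CG² = 12/35: (0,3/2): +√(12/35)

(0,3/2): +√(12/35)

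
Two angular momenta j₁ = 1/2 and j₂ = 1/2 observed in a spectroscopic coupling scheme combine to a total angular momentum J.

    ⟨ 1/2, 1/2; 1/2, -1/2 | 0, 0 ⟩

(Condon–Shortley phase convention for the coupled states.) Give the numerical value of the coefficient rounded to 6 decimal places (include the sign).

+0.707107

triangle: 1!×0!×0!/2! = 1/2
(j±m)!: 1!×0!×0!×1!×0!×0! = 1
prefactor² = (2J+1)×Δ×N² = 1/2
  k=0: +1/(0!×1!×0!×0!×0!×0!) = 1
Σ = 1  ⇒  CG² = 1/2×1² = 1/2
CG = +√(1/2) = +0.707107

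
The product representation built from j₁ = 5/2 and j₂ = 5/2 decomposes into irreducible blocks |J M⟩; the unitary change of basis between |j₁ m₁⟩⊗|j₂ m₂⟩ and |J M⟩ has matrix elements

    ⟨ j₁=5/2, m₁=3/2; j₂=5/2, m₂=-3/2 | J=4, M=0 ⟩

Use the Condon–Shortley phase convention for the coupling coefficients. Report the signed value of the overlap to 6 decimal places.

+√(9/28) ≈ +0.566947

j₁+j₂−J=1  J+j₁−j₂=4  J−j₁+j₂=4  j₁+j₂+J+1=10
(j₁±m₁, j₂±m₂, J±M) = (4,1,1,4,4,4)
P² = 82944/175
sum k=0..1:
  [0] +1/36 = 1/36
  [1] −1/576 = -1/576
S = 5/192
C² = P²·S² = 9/28 ; C = +0.566947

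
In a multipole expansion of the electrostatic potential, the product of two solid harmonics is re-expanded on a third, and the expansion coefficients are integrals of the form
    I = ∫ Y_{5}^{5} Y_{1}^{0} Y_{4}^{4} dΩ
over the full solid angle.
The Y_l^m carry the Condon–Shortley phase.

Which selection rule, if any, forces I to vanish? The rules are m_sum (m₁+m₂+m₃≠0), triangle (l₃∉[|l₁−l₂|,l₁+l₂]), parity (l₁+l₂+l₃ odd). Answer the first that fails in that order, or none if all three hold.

Σmᵢ = 9  ✗
l₃∈[|l₁−l₂|,l₁+l₂]=[4,6], have l₃=4
Σlᵢ = 10 ⇒ even

m_sum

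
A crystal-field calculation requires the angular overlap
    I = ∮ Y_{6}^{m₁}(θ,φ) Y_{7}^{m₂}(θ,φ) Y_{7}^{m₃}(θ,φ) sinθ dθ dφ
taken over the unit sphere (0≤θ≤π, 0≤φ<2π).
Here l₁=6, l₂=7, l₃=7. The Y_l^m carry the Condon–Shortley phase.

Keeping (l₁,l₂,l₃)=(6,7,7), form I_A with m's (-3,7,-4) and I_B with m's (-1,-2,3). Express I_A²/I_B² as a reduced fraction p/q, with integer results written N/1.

6292/1715

Shared (l₁,l₂,l₃)=(6,7,7): N and (l;000)² cancel in I_A²/I_B².
A: Δ = 6!·6!·8!/21! = 1/2444321880; Racah Σ t=6..6: t=6:+1/1045094400 = 1/1045094400; ⇒ 3j(6 7 7; -3 7 -4)² = 11/646, sgn -1
B: Δ = 6!·6!·8!/21! = 1/2444321880; Racah Σ t=1..5: t=1:−1/49766400 t=2:+1/4147200 t=3:−1/2488320 t=4:+1/8709120 t=5:−1/232243200 = -7/99532800; ⇒ 3j(6 7 7; -1 -2 3)² = 1715/369512, sgn -1
I_A²/I_B² = (11/646)/(1715/369512) = 6292/1715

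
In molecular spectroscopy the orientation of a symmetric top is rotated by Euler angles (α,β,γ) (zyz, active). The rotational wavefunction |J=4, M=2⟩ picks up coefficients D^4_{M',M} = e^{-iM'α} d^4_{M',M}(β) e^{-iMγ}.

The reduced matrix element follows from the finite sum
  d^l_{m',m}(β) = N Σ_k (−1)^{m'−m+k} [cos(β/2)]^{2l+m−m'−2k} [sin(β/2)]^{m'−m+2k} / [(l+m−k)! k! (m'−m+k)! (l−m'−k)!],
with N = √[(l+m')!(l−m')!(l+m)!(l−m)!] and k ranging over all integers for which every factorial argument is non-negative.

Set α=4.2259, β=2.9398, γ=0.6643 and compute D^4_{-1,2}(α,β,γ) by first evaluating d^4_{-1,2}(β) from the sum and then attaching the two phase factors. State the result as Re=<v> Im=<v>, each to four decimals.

D^4_{-1,2}(4.2259,2.9398,0.6643) = e^{-i·-1·4.2259}·d^4_{-1,2}(2.9398)·e^{-i·2·0.6643}. Compute d first:
c=cos(2.939800/2)=0.100725, s=sin(2.939800/2)=0.994914; N=√[6·120·720·2]=1018.233765
k∈{3,4,5} keeps every argument non-negative
  k=3: (−1)^0·1018.2338/(72)·0.1007^5·0.9949^3 = +0.000144
  k=4: (−1)^1·1018.2338/(48)·0.1007^3·0.9949^5 = -0.021132
  k=5: (−1)^2·1018.2338/(240)·0.1007^1·0.9949^7 = +0.412358
d^4_{-1,2}(2.9398) = +0.000144 -0.021132 +0.412358 = +0.391370
Phases: e^{-i·(-1)·4.2259}=-0.467525-0.883980i, e^{-i·(2)·0.6643}=+0.239835-0.970814i ⇒ D=-0.379749+0.094661i

Re=-0.3797 Im=0.0947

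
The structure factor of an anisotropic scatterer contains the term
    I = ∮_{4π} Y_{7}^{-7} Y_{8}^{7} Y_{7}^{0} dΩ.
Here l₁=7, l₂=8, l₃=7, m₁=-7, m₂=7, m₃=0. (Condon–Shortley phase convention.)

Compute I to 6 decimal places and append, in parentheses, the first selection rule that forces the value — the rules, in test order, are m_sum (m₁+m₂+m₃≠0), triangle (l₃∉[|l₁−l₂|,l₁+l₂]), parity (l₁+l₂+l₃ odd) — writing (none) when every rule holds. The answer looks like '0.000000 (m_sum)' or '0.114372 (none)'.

m-sum 0 ✓  L=22 even ✓  1≤7≤15 ✓
Π(2lᵢ+1) = 15×17×15 = 3825
triangle coeff Δ(7,8,7) = 1/22086194130
Σ_t [1,7]: t=1:−1/18289152000 t=2:+1/248832000 t=3:−1/24883200 t=4:+1/11943936 t=5:−1/24883200 t=6:+1/248832000 t=7:−1/18289152000 = 11/975421440
(3j)²=1750/289731 [(7 8 7; 0 0 0)], sign=-1
Σ_t [8,8]: t=8:+1/146313216000 = 1/146313216000
(3j)²=91/14858 [(7 8 7; -7 7 0)], sign=-1
⇒ 4πI² = 459375/3246473
I = (+1)√(459375/3246473/(4π)) = 0.10611404
No selection rule forces the value: the integral is nonzero (none).

0.106114 (none)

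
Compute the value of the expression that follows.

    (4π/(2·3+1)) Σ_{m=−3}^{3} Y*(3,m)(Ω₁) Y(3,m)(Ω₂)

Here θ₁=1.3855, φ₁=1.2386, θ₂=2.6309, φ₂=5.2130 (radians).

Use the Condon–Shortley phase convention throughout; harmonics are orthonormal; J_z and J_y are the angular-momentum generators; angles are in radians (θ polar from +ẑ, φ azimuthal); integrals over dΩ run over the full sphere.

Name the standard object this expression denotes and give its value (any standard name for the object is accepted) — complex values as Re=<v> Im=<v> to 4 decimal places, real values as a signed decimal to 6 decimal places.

This sum is the spherical-harmonic addition theorem: it equals the Legendre polynomial P_l(cos γ) of the angle γ between the two directions.
Addition theorem: P_3(cos γ) = (4π/7) Σ_m Y*_{lm}(Ω₁) Y_{lm}(Ω₂), m = −3…3:
  [-3]  conj(Y_{3,-3})(Ω₁) = -0.33263 - 0.21518j ; Y_{3,-3}(Ω₂) = -0.04860 - 0.00336j ; Δ = 0.01544 + 0.01158j
  [-2]  conj(Y_{3,-2})(Ω₁) = -0.14321 + 0.11215j ; Y_{3,-2}(Ω₂) = 0.11487 - 0.17938j ; Δ = 0.00367 + 0.03857j
  [-1]  conj(Y_{3,-1})(Ω₁) = -0.08601 - 0.24932j ; Y_{3,-1}(Ω₂) = 0.21270 + 0.38878j ; Δ = 0.07864 - 0.08647j
  [+0]  conj(Y_{3,0})(Ω₁) = -0.19459 + 0.00000j ; Y_{3,0}(Ω₂) = -0.26223 + 0.00000j ; Δ = 0.05103 + 0.00000j
  [+1]  conj(Y_{3,1})(Ω₁) = 0.08601 - 0.24932j ; Y_{3,1}(Ω₂) = -0.21270 + 0.38878j ; Δ = 0.07864 + 0.08647j
  [+2]  conj(Y_{3,2})(Ω₁) = -0.14321 - 0.11215j ; Y_{3,2}(Ω₂) = 0.11487 + 0.17938j ; Δ = 0.00367 - 0.03857j
  [+3]  conj(Y_{3,3})(Ω₁) = 0.33263 - 0.21518j ; Y_{3,3}(Ω₂) = 0.04860 - 0.00336j ; Δ = 0.01544 - 0.01158j
Total Σ_m = 0.24653 - 0.00000j. Multiply by 1.795196: 0.44256 - 0.00000j. P_3(cos γ) = 0.442562

Legendre polynomial (addition theorem), +0.442562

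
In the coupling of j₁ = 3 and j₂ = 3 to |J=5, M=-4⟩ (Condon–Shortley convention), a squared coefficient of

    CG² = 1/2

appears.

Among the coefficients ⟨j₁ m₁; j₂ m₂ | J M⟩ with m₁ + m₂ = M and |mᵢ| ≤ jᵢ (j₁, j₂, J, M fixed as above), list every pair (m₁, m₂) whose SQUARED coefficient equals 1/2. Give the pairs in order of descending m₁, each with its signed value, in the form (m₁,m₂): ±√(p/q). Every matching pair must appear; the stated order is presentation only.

(-1,-3): +√(1/2); (-3,-1): −√(1/2)

Admissible pairs with m₁+m₂ = M = -4: (-3,-1), (-2,-2), (-1,-3)
  (m₁,m₂)=(-1,-3): CG² = 1/2, CG = +√(1/2)   ← matches the target
  (m₁,m₂)=(-2,-2): CG² = 0/1, CG = 0
  (m₁,m₂)=(-3,-1): CG² = 1/2, CG = −√(1/2)   ← matches the target
Pairs with CG² = 1/2: (-1,-3): +√(1/2); (-3,-1): −√(1/2)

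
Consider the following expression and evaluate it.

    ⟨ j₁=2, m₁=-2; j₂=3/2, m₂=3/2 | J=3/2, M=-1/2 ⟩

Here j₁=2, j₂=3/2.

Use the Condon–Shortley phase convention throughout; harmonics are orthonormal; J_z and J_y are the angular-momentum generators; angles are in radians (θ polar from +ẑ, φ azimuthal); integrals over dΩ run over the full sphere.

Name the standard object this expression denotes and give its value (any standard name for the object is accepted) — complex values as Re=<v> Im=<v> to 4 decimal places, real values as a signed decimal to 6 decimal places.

Clebsch–Gordan coefficient, +√(2/5) ≈ +0.632456

This is a Clebsch–Gordan (vector-coupling) coefficient.
√[4·2!2!1!/6! · 0!4!3!0!1!2!] = √(32/5)
  +(−1)^2/∏(2,0,2,1,0,0)! = 1/4  (running 1/4)
⟨..|..⟩ = √(32/5)·(1/4) = +0.632456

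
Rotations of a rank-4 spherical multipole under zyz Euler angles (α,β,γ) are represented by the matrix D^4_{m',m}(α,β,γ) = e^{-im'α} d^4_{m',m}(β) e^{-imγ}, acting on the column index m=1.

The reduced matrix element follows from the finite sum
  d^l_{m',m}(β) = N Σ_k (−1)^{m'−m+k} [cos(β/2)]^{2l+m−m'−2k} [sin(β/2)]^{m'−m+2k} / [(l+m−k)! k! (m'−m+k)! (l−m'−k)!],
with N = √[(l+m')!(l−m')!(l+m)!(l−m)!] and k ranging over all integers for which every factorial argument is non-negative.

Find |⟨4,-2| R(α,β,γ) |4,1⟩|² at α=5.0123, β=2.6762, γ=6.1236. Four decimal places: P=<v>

P=0.3477

Split into d^4_{-2,1}(β=2.6762) × two z-phases.
Half-angle: c=0.230602, s=0.973048. N=√(2·720·120·6)=1018.233765
k∈{3,4,5} keeps every argument non-negative
  k=3: (−1)^0·1018.2338/(72)·0.2306^5·0.9730^3 = +0.008496
  k=4: (−1)^1·1018.2338/(48)·0.2306^3·0.9730^5 = -0.226917
  k=5: (−1)^2·1018.2338/(240)·0.2306^1·0.9730^7 = +0.808053
d^4_{-2,1}(2.6762) = +0.008496 -0.226917 +0.808053 = +0.589632
|D^4_{-2,1}|² = |d^4_{-2,1}(β)|² = (+0.589632)² = 0.347666 (the z-rotation phases have unit modulus)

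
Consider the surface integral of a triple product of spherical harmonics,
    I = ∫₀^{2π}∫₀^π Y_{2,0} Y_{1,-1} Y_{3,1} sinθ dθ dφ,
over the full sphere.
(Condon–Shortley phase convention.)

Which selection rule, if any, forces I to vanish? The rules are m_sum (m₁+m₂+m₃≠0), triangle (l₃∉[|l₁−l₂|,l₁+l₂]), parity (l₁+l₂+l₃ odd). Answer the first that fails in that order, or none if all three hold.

azimuthal sum: 0 − 1 + 1 = 0  ✓
1 ≤ 3 ≤ 3 (triangle on l)  ✓
L = 2 + 1 + 3 = 6 (even)  ✓

none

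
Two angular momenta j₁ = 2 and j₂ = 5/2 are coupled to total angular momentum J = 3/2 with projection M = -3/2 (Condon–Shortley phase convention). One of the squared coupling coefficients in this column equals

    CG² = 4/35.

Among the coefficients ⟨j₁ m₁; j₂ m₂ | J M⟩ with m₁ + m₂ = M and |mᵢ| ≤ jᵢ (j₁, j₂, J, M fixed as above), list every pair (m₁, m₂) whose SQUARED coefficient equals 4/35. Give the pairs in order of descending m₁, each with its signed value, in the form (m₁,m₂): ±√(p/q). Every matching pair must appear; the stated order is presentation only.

Admissible pairs with m₁+m₂ = M = -3/2: (-2,1/2), (-1,-1/2), (0,-3/2), (1,-5/2)
  (m₁,m₂)=(1,-5/2): CG² = 2/7, CG = +√(2/7)
  (m₁,m₂)=(0,-3/2): CG² = 12/35, CG = −√(12/35)
  (m₁,m₂)=(-1,-1/2): CG² = 9/35, CG = +√(9/35)
  (m₁,m₂)=(-2,1/2): CG² = 4/35, CG = −√(4/35)   ← matches the target
Pairs with CG² = 4/35: (-2,1/2): −√(4/35)

(-2,1/2): −√(4/35)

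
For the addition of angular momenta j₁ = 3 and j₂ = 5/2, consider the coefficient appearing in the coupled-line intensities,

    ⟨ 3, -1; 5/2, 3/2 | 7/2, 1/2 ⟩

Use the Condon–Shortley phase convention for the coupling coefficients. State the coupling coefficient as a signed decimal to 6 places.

√[8·2!4!3!/10! · 2!4!4!1!4!3!] = √(18432/175)
  +(−1)^1/∏(1,1,3,3,1,0)! = -1/36  (running -1/36)
  +(−1)^2/∏(2,0,2,2,2,1)! = 1/16  (running 5/144)
⟨..|..⟩ = √(18432/175)·(5/144) = +0.356348

+0.356348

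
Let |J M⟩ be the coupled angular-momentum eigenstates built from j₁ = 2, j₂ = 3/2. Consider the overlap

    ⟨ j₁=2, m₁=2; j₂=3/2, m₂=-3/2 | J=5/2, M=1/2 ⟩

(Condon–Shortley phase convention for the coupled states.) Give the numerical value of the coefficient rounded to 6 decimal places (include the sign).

j₁+j₂−J=1  J+j₁−j₂=3  J−j₁+j₂=2  j₁+j₂+J+1=7
(j₁±m₁, j₂±m₂, J±M) = (4,0,0,3,3,2)
P² = 864/35
sum k=0..0:
  [0] +1/12 = 1/12
S = 1/12
C² = P²·S² = 6/35 ; C = +0.414039

+√(6/35) = +0.414039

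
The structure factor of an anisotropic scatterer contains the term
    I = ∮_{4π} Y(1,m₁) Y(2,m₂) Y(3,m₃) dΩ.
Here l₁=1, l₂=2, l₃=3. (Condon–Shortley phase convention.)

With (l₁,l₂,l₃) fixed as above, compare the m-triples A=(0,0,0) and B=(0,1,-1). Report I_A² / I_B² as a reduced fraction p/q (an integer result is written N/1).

Same 1,2,3: normalisation and zero-m 3j drop out of the ratio.
A: Δ: 0! 2! 4! / 7! → 1/105; sum: t=0:+1/4 = 1/4; 3j²(1 2 3; 0 0 0) = Δ·Π!·Σ² = 3/35  (sign -1)
B: Δ: 0! 2! 4! / 7! → 1/105; sum: t=0:+1/6 = 1/6; 3j²(1 2 3; 0 1 -1) = Δ·Π!·Σ² = 8/105  (sign +1)
I_A²/I_B² = (3/35)/(8/105) = 9/8

9/8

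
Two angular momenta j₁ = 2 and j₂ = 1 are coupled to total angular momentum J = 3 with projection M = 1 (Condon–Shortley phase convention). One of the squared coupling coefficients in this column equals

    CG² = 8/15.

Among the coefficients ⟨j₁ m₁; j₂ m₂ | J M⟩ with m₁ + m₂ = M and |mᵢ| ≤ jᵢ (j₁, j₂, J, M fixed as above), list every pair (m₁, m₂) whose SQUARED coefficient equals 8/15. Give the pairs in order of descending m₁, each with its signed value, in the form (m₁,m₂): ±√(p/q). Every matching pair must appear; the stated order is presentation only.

(1,0): +√(8/15)

Admissible pairs with m₁+m₂ = M = 1: (0,1), (1,0), (2,-1)
  (m₁,m₂)=(2,-1): CG² = 1/15, CG = +√(1/15)
  (m₁,m₂)=(1,0): CG² = 8/15, CG = +√(8/15)   ← matches the target
  (m₁,m₂)=(0,1): CG² = 2/5, CG = +√(2/5)
Pairs with CG² = 8/15: (1,0): +√(8/15)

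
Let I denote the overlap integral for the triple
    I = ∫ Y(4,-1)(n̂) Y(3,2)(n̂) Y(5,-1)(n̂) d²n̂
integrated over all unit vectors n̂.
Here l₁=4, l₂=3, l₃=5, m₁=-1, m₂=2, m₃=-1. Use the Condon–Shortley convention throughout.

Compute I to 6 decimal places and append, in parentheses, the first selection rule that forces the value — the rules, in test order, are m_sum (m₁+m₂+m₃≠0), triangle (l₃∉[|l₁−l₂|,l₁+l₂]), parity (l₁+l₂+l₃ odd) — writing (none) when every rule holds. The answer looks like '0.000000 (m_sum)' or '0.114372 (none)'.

0.138239 (none)

m-sum 0 ✓  L=12 even ✓  1≤5≤7 ✓
Π(2lᵢ+1) = 9×7×11 = 693
triangle coeff Δ(4,3,5) = 1/180180
Σ_t [0,2]: t=0:+1/576 t=1:−1/144 t=2:+1/576 = -1/288
(3j)²=20/1001 [(4 3 5; 0 0 0)], sign=+1
Σ_t [1,2]: t=1:−1/1152 t=2:+1/432 = 5/3456
(3j)²=625/36036 [(4 3 5; -1 2 -1)], sign=+1
⇒ 4πI² = 3125/13013
I = (+1)√(3125/13013/(4π)) = 0.13823925
No selection rule forces the value: the integral is nonzero (none).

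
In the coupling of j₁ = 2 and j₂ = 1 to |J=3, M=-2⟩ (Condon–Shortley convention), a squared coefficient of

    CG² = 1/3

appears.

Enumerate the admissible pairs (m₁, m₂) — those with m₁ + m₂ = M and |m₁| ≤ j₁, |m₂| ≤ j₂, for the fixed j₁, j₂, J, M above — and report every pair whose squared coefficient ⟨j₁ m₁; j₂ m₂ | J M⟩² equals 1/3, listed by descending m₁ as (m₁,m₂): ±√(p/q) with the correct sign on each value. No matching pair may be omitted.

(-2,0): +√(1/3)

Admissible pairs with m₁+m₂ = M = -2: (-2,0), (-1,-1)
  (m₁,m₂)=(-1,-1): CG² = 2/3, CG = +√(2/3)
  (m₁,m₂)=(-2,0): CG² = 1/3, CG = +√(1/3)   ← matches the target
Pairs with CG² = 1/3: (-2,0): +√(1/3)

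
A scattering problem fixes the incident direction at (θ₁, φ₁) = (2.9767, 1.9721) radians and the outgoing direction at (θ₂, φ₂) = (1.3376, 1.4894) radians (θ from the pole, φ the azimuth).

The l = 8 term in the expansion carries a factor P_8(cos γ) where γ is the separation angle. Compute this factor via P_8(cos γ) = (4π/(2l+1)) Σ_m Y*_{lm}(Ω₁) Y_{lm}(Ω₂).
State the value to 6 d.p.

0.202780

Term-by-term m-sum for l=8 (normalisation 4π/17 = 0.739198):
  m=-8: Y*=-0.00000 - 0.00000j  Y=0.32916 + 0.25084j  product -0.00000 - 0.00000j
  m=-7: Y*=-0.00000 - 0.00001j  Y=-0.21210 + 0.33106j  product 0.00000 + 0.00000j
  m=-6: Y*=0.00007 - 0.00007j  Y=0.05610 + 0.02981j  product 0.00001 - 0.00000j
  m=-5: Y*=0.00100 + 0.00047j  Y=-0.14259 + 0.33081j  product -0.00030 + 0.00027j
  m=-4: Y*=-0.00031 + 0.00914j  Y=-0.05833 - 0.01969j  product 0.00020 - 0.00053j
  m=-3: Y*=-0.05203 + 0.01999j  Y=-0.07743 + 0.31076j  product -0.00218 - 0.01772j
  m=-2: Y*=-0.16584 - 0.17165j  Y=-0.11336 - 0.01862j  product 0.01560 + 0.02254j
  m=-1: Y*=0.24671 - 0.58142j  Y=-0.02422 + 0.29694j  product 0.16667 + 0.08734j
  m=+0: Y*=0.65930 + 0.00000j  Y=-0.12995 + 0.00000j  product -0.08567 + 0.00000j
  m=+1: Y*=-0.24671 - 0.58142j  Y=0.02422 + 0.29694j  product 0.16667 - 0.08734j
  m=+2: Y*=-0.16584 + 0.17165j  Y=-0.11336 + 0.01862j  product 0.01560 - 0.02254j
  m=+3: Y*=0.05203 + 0.01999j  Y=0.07743 + 0.31076j  product -0.00218 + 0.01772j
  m=+4: Y*=-0.00031 - 0.00914j  Y=-0.05833 + 0.01969j  product 0.00020 + 0.00053j
  m=+5: Y*=-0.00100 + 0.00047j  Y=0.14259 + 0.33081j  product -0.00030 - 0.00027j
  m=+6: Y*=0.00007 + 0.00007j  Y=0.05610 - 0.02981j  product 0.00001 + 0.00000j
  m=+7: Y*=0.00000 - 0.00001j  Y=0.21210 + 0.33106j  product 0.00000 - 0.00000j
  m=+8: Y*=-0.00000 + 0.00000j  Y=0.32916 - 0.25084j  product -0.00000 + 0.00000j
Total Σ_m = 0.27432 - 0.00000j. Multiply by 0.739198: 0.20278 - 0.00000j. P_8(cos γ) = 0.202780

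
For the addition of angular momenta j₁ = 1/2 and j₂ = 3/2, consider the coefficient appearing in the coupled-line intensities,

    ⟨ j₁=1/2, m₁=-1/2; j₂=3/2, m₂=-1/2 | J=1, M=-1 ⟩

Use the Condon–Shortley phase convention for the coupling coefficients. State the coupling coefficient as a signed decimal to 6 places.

-0.500000

j₁+j₂−J=1  J+j₁−j₂=0  J−j₁+j₂=2  j₁+j₂+J+1=4
(j₁±m₁, j₂±m₂, J±M) = (0,1,1,2,0,2)
P² = 1
sum k=1..1:
  [1] −1/2 = -1/2
S = -1/2
C² = P²·S² = 1/4 ; C = -0.500000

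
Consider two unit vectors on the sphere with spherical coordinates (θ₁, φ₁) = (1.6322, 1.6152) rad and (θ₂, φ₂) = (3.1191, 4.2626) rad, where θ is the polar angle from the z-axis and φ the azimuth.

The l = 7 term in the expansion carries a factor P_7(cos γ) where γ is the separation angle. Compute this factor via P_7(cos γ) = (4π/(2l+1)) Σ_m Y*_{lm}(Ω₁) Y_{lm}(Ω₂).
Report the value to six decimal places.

-0.089561

Addition theorem: P_7(cos γ) = (4π/15) Σ_m Y*_{lm}(Ω₁) Y_{lm}(Ω₂), m = −7…7:
  term(m=-7) = +0.000000+0.000000i   from Y*(Ω₁)=+0.150928-0.469833i, Y(Ω₂)=-0.000000+0.000000i
  term(m=-6) = -0.000000+0.000000i   from Y*(Ω₁)=+0.109515+0.029888i, Y(Ω₂)=-0.000000+0.000000i
  term(m=-5) = -0.000000+0.000000i   from Y*(Ω₁)=+0.076121-0.337205i, Y(Ω₂)=-0.000000-0.000000i
  term(m=-4) = +0.000000-0.000000i   from Y*(Ω₁)=+0.129821+0.023304i, Y(Ω₂)=+0.000000-0.000002i
  term(m=-3) = -0.000003-0.000030i   from Y*(Ω₁)=+0.040232-0.300225i, Y(Ω₂)=+0.000098-0.000022i
  term(m=-2) = +0.000291+0.000442i   from Y*(Ω₁)=+0.138982+0.012375i, Y(Ω₂)=+0.002358+0.002968i
  term(m=-1) = +0.023135+0.012465i   from Y*(Ω₁)=+0.012731-0.286522i, Y(Ω₂)=-0.039837+0.082514i
  term(m=+0) = -0.153752+0.000000i   from Y*(Ω₁)=+0.141730-0.000000i, Y(Ω₂)=-1.084824+0.000000i
  term(m=+1) = +0.023135-0.012465i   from Y*(Ω₁)=-0.012731-0.286522i, Y(Ω₂)=+0.039837+0.082514i
  term(m=+2) = +0.000291-0.000442i   from Y*(Ω₁)=+0.138982-0.012375i, Y(Ω₂)=+0.002358-0.002968i
  term(m=+3) = -0.000003+0.000030i   from Y*(Ω₁)=-0.040232-0.300225i, Y(Ω₂)=-0.000098-0.000022i
  term(m=+4) = +0.000000+0.000000i   from Y*(Ω₁)=+0.129821-0.023304i, Y(Ω₂)=+0.000000+0.000002i
  term(m=+5) = -0.000000-0.000000i   from Y*(Ω₁)=-0.076121-0.337205i, Y(Ω₂)=+0.000000-0.000000i
  term(m=+6) = -0.000000-0.000000i   from Y*(Ω₁)=+0.109515-0.029888i, Y(Ω₂)=-0.000000-0.000000i
  term(m=+7) = +0.000000-0.000000i   from Y*(Ω₁)=-0.150928-0.469833i, Y(Ω₂)=+0.000000+0.000000i
Accumulated sum -0.106906-0.000000i; after 4π/(2l+1) scaling, -0.089561-0.000000i ⇒ P_7 = -0.089561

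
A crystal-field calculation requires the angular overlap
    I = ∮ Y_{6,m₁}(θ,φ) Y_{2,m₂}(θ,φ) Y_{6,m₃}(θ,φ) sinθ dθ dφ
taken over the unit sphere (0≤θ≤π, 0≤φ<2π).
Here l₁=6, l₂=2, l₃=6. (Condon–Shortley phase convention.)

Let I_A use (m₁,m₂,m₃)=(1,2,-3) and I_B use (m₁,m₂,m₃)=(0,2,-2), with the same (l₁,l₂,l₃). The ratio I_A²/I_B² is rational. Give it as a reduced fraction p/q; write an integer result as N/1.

6/7

Same 6,2,6: normalisation and zero-m 3j drop out of the ratio.
A: Δ: 2! 10! 2! / 15! → 1/90090; sum: t=2:+1/120960 = 1/120960; 3j²(6 2 6; 1 2 -3) = Δ·Π!·Σ² = 24/1001  (sign -1)
B: Δ: 2! 10! 2! / 15! → 1/90090; sum: t=2:+1/69120 = 1/69120; 3j²(6 2 6; 0 2 -2) = Δ·Π!·Σ² = 4/143  (sign +1)
I_A²/I_B² = (24/1001)/(4/143) = 6/7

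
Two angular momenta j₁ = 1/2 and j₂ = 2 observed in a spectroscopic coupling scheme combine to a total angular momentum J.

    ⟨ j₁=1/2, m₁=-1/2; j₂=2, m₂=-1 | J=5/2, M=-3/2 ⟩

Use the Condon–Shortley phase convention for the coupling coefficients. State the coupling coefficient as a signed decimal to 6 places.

triangle: 0!·1!·4!/6! = 24/720
(j±m)!: 0!·1!·1!·3!·1!·4! = 144
prefactor² = (2J+1)·Δ·N² = 144/5
  k=0: +1/(0!·0!·1!·1!·0!·3!) = 1/6
Σ = 1/6  ⇒  CG² = 144/5·(1/6)² = 4/5
CG = +√(4/5) = +0.894427

+√(4/5) ≈ +0.894427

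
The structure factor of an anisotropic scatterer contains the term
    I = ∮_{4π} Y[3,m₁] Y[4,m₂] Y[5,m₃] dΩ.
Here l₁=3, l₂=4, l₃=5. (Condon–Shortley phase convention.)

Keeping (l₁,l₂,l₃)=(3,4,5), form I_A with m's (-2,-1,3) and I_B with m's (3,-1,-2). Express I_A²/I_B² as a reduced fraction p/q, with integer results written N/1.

1/25

Shared (l₁,l₂,l₃)=(3,4,5): N and (l;000)² cancel in I_A²/I_B².
A: Δ = 2!·4!·6!/13! = 1/180180; Racah Σ t=1..2: t=1:−1/1152 t=2:+1/1440 = -1/5760; ⇒ 3j(3 4 5; -2 -1 3)² = 1/858, sgn -1
B: Δ = 2!·4!·6!/13! = 1/180180; Racah Σ t=0..0: t=0:+1/1728 = 1/1728; ⇒ 3j(3 4 5; 3 -1 -2)² = 25/858, sgn -1
I_A²/I_B² = (1/858)/(25/858) = 1/25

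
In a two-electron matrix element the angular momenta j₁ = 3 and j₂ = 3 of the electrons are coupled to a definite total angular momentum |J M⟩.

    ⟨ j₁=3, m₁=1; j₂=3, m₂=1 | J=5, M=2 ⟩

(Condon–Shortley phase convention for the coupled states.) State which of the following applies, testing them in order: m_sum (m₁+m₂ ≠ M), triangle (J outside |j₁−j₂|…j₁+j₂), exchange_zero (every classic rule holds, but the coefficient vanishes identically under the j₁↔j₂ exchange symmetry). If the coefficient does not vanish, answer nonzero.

exchange_zero

m-sum: m₁+m₂ = 1+1 = 2, M = 2  ✓
triangle: |j₁−j₂| = 0 ≤ J = 5 ≤ j₁+j₂ = 6  ✓
exchange: j₁=j₂ and m₁=m₂, and (−1)^(j₁+j₂−J) = (−1)^1 = −1 forces ⟨j₁m₁;j₂m₂|JM⟩ = −⟨j₂m₂;j₁m₁|JM⟩ = −⟨j₁m₁;j₂m₂|JM⟩ ⇒ the coefficient vanishes identically
Racah sum check: Σ_k collapses to 0 ⇒ CG = 0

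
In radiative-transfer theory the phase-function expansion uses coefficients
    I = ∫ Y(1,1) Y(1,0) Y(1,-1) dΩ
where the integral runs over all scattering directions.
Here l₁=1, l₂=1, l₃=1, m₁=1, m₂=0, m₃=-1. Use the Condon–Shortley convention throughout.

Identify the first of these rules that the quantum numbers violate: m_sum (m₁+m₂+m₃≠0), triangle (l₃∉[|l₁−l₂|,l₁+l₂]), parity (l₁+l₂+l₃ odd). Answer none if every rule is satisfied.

parity

Σmᵢ = 0  ✓
l₃∈[|l₁−l₂|,l₁+l₂]=[0,2], have l₃=1  ✓
Σlᵢ = 3 ⇒ odd  ✗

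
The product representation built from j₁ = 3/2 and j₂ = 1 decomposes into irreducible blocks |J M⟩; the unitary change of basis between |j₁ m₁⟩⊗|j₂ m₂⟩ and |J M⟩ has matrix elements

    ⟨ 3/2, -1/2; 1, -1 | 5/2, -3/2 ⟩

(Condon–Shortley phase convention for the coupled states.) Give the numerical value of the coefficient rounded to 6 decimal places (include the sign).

triangle: 0!·3!·2!/6! = 12/720
(j±m)!: 1!·2!·0!·2!·1!·4! = 96
prefactor² = (2J+1)·Δ·N² = 48/5
  k=0: +1/(0!·0!·2!·0!·1!·2!) = 1/4
Σ = 1/4  ⇒  CG² = 48/5·(1/4)² = 3/5
CG = +√(3/5) = +0.774597

+0.774597  (= +√(3/5))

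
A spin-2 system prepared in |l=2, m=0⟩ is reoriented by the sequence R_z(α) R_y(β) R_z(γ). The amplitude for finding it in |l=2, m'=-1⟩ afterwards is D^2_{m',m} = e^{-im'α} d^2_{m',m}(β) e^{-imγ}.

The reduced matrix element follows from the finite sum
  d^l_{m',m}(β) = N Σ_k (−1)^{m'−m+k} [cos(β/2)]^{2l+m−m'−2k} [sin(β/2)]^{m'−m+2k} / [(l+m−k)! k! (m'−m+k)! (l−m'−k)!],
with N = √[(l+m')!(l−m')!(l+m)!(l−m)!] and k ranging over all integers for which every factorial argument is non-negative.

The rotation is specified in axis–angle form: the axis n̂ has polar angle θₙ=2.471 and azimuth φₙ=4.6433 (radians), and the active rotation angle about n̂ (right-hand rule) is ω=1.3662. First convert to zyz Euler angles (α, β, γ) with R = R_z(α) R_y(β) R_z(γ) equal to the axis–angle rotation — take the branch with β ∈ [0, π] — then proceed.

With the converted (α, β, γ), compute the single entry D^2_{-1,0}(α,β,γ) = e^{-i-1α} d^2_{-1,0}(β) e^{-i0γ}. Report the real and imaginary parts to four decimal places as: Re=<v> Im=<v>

Axis–angle → zyz. n̂ = (sinθₙcosφₙ, sinθₙsinφₙ, cosθₙ) = (-0.042901, -0.619968, -0.783453), ω = 1.3662.
R = I cosω + sinω [n̂]ₓ + (1−cosω) n̂n̂ᵀ gives
  R = [+0.204638, +0.788307, -0.580255; -0.745920, +0.509441, +0.429039; +0.633819, +0.345026, +0.692265]
β = atan2(√(R₁₃²+R₂₃²), R₃₃) = 0.806174; α = atan2(R₂₃, R₁₃) mod 2π = 2.504912; γ = atan2(R₃₂, −R₃₁) mod 2π = 2.643090
Split into d^2_{-1,0}(β=0.8062) × two z-phases.
Half-angle: c=0.919854, s=0.392260. N=√(1·6·2·2)=4.898979
Admissible k: 1..2 (factorial args all ≥0)
  k=1: (−1)^0·4.8990/(2)·0.9199^3·0.3923^1 = +0.747837
  k=2: (−1)^1·4.8990/(2)·0.9199^1·0.3923^3 = -0.135993
d^2_{-1,0}(0.8062) = +0.747837 -0.135993 = +0.611844
D = (-0.804074+0.594529i)·(+0.611844)·(+1.000000+0.000000i) = -0.491968+0.363759i

Re=-0.4920 Im=0.3638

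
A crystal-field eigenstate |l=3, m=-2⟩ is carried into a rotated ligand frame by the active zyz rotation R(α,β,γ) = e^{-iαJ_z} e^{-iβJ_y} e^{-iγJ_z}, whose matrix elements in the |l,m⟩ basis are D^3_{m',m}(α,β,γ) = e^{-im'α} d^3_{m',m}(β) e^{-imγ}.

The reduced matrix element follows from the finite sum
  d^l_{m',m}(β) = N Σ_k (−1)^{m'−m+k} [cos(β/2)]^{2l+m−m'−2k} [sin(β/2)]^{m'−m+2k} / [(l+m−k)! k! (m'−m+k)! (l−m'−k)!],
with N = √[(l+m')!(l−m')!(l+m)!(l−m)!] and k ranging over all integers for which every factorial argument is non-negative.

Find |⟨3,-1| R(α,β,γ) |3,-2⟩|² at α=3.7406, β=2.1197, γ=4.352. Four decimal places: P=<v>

P=0.1712

Split into d^3_{-1,-2}(β=2.1197) × two z-phases.
With c≡cos(β/2)=0.489003 and s≡sin(β/2)=0.872282, N=[2·24·1·120]^{1/2}=75.894664
k: max(0,(-2)−(-1))=0 … min(3+(-2),3−(-1))=1
  k=0: (−1)^1·75.8947/(24)·0.4890^5·0.8723^1 = -0.077128
  k=1: (−1)^2·75.8947/(12)·0.4890^3·0.8723^3 = +0.490835
d^3_{-1,-2}(2.1197) = -0.077128 +0.490835 = +0.413706
|D^3_{-1,-2}|² = |d^3_{-1,-2}(β)|² = (+0.413706)² = 0.171153 (the z-rotation phases have unit modulus)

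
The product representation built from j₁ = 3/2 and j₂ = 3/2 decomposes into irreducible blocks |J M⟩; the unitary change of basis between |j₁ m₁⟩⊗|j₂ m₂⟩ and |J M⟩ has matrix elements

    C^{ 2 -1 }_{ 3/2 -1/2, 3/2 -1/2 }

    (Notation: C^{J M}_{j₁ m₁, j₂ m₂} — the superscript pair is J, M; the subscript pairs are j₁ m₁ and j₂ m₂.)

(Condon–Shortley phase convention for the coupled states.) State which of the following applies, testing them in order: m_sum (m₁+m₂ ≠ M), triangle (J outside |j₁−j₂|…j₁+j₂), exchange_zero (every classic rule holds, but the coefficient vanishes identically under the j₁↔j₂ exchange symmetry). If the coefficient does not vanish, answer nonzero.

exchange_zero

m-sum: m₁+m₂ = -1/2+(-1/2) = -1, M = -1  ✓
triangle: |j₁−j₂| = 0 ≤ J = 2 ≤ j₁+j₂ = 3  ✓
exchange: j₁=j₂ and m₁=m₂, and (−1)^(j₁+j₂−J) = (−1)^1 = −1 forces ⟨j₁m₁;j₂m₂|JM⟩ = −⟨j₂m₂;j₁m₁|JM⟩ = −⟨j₁m₁;j₂m₂|JM⟩ ⇒ the coefficient vanishes identically
Racah sum check: Σ_k collapses to 0 ⇒ CG = 0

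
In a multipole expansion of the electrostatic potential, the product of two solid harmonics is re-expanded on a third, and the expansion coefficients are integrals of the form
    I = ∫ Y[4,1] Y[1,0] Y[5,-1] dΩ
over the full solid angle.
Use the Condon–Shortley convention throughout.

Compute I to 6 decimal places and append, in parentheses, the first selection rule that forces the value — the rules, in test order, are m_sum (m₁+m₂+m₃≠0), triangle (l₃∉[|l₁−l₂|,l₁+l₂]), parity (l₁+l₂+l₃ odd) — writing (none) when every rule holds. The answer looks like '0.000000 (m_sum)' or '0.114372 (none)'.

m-sum 0 ✓  L=10 even ✓  3≤5≤5 ✓
Π(2lᵢ+1) = 9×3×11 = 297
triangle coeff Δ(4,1,5) = 1/495
Σ_t [0,0]: t=0:+1/576 = 1/576
(3j)²=5/99 [(4 1 5; 0 0 0)], sign=-1
Σ_t [0,0]: t=0:+1/720 = 1/720
(3j)²=8/165 [(4 1 5; 1 0 -1)], sign=+1
⇒ 4πI² = 8/11
I = (-1)√(8/11/(4π)) = -0.24057125
No selection rule forces the value: the integral is nonzero (none).

-0.240571 (none)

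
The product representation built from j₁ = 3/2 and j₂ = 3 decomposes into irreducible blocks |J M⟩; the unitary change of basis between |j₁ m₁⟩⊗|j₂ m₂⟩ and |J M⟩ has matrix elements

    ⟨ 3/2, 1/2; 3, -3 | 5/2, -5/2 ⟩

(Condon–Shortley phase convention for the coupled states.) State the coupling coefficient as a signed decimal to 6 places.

j₁+j₂−J=2  J+j₁−j₂=1  J−j₁+j₂=4  j₁+j₂+J+1=8
(j₁±m₁, j₂±m₂, J±M) = (2,1,0,6,0,5)
P² = 8640/7
sum k=0..0:
  [0] +1/48 = 1/48
S = 1/48
C² = P²·S² = 15/28 ; C = +0.731925

+0.731925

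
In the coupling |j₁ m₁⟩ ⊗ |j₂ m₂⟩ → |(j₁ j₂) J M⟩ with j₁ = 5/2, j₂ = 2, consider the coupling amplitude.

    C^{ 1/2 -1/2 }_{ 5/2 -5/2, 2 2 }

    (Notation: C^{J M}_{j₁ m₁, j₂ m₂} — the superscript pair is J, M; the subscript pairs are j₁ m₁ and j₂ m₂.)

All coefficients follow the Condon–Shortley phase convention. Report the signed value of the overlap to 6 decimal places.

j₁+j₂−J=4  J+j₁−j₂=1  J−j₁+j₂=0  j₁+j₂+J+1=6
(j₁±m₁, j₂±m₂, J±M) = (0,5,4,0,0,1)
P² = 192
sum k=4..4:
  [4] +1/24 = 1/24
S = 1/24
C² = P²·S² = 1/3 ; C = +0.577350

+√(1/3) = +0.577350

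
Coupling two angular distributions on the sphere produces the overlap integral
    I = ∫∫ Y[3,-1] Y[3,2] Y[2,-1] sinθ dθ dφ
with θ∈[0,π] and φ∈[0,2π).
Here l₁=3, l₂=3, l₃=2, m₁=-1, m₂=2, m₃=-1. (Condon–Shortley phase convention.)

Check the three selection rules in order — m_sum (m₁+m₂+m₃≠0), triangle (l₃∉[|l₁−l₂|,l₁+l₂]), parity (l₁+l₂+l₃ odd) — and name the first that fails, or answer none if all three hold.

none

m₁+m₂+m₃ = -1 + 2 − 1 = 0  ✓
triangle: |3−3|=0 ≤ l₃=2 ≤ 3+3=6  ✓
parity: l₁+l₂+l₃ = 8 is even  ✓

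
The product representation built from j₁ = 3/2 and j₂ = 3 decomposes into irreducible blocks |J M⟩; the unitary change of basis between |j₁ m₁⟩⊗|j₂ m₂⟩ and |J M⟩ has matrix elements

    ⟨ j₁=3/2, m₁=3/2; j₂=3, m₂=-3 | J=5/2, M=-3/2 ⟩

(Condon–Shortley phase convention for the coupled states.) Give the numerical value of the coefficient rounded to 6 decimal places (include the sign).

j₁+j₂−J=2  J+j₁−j₂=1  J−j₁+j₂=4  j₁+j₂+J+1=8
(j₁±m₁, j₂±m₂, J±M) = (3,0,0,6,1,4)
P² = 5184/7
sum k=0..0:
  [0] +1/48 = 1/48
S = 1/48
C² = P²·S² = 9/28 ; C = +0.566947

+√(9/28) ≈ +0.566947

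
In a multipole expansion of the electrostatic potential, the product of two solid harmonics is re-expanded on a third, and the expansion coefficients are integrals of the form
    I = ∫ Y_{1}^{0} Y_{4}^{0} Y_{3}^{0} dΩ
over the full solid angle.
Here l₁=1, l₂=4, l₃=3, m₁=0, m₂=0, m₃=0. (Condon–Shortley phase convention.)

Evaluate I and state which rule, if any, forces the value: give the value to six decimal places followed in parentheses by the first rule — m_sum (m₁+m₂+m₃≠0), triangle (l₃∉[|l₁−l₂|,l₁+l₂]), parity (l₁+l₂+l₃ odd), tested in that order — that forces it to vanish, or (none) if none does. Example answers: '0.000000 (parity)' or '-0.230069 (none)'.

Checks pass: Σm=0; 8 even; l₃=3∈[3,5].
(2·1+1)(2·4+1)(2·3+1) = 189
Δ: 2! 0! 6! / 9! → 1/252
sum: t=1:−1/36 = -1/36
3j²(1 4 3; 0 0 0) = Δ·Π!·Σ² = 4/63  (sign +1)
(m-triple is (0,0,0) — same symbol as above.)
combine: 4πI² = 189·4/63·4/63 = 16/21
take √, sign +1: I = 0.24623252
No selection rule forces the value: the integral is nonzero (none).

0.246233 (none)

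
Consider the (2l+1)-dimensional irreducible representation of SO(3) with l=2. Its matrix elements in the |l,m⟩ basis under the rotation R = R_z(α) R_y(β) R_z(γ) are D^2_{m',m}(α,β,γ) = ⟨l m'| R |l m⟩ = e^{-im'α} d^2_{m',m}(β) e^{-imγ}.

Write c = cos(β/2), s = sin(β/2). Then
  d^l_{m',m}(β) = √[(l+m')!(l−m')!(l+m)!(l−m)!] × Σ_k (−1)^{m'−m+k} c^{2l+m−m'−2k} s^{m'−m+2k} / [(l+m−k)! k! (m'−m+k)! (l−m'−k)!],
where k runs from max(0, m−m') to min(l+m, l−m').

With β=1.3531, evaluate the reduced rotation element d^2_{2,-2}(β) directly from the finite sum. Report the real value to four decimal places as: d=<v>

d^2_{2,-2}(β=1.3531) via the finite sum:
c=cos(1.353100/2)=0.779737, s=sin(1.353100/2)=0.626107; N=√[24·1·1·24]=24.000000
k: max(0,(-2)−(2))=0 … min(2+(-2),2−(2))=0
  k=0: (−1)^4·24.0000/(24)·0.7797^0·0.6261^4 = +0.153671
d^2_{2,-2}(1.3531) = +0.153671

d=0.1537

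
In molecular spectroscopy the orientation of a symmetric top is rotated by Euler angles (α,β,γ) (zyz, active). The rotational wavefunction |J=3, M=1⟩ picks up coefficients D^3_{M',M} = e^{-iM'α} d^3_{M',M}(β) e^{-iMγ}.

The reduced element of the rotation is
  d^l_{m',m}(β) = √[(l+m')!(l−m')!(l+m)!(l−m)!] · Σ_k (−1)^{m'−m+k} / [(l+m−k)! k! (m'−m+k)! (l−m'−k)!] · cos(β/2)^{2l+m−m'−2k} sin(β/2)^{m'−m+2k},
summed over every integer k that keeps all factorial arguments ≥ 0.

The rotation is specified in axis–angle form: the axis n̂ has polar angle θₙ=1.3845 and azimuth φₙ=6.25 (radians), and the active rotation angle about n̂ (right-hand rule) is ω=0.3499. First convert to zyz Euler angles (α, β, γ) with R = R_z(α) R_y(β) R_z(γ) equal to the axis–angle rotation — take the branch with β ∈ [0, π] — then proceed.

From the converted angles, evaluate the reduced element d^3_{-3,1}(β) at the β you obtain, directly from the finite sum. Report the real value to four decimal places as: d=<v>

Axis–angle → zyz. n̂ = (sinθₙcosφₙ, sinθₙsinφₙ, cosθₙ) = (+0.982156, -0.032605, +0.185221), ω = 0.3499.
R = I cosω + sinω [n̂]ₓ + (1−cosω) n̂n̂ᵀ gives
  R = [+0.997857, -0.065435, -0.000154; +0.061554, +0.939471, -0.337053; +0.022200, +0.336321, +0.941486]
β = atan2(√(R₁₃²+R₂₃²), R₃₃) = 0.343785; α = atan2(R₂₃, R₁₃) mod 2π = 4.711931; γ = atan2(R₃₂, −R₃₁) mod 2π = 1.636709
d^3_{-3,1}(β=0.3438) via the finite sum:
Half-angle: c=0.985263, s=0.171047. N=√(1·720·24·2)=185.903201
The bounds max(0,m−m')=4 and min(l+m,l−m')=4 give 1 term
  k=4: (−1)^0·185.9032/(48)·0.9853^2·0.1710^4 = +0.003218
d^3_{-3,1}(0.3438) = +0.003218

d=0.0032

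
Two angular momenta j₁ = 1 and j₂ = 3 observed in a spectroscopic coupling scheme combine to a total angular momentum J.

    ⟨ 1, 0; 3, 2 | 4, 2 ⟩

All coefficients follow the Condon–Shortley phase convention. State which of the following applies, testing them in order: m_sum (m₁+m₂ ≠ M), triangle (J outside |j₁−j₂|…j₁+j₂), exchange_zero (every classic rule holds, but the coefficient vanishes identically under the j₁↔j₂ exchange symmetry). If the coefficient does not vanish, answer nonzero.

nonzero

m-sum: m₁+m₂ = 0+2 = 2, M = 2  ✓
triangle: |j₁−j₂| = 2 ≤ J = 4 ≤ j₁+j₂ = 4  ✓
exchange: j₁≠j₂ or m₁≠m₂ — the exchange symmetry imposes no constraint here
value check: CG = +√(3/7) = +0.654654 ≠ 0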